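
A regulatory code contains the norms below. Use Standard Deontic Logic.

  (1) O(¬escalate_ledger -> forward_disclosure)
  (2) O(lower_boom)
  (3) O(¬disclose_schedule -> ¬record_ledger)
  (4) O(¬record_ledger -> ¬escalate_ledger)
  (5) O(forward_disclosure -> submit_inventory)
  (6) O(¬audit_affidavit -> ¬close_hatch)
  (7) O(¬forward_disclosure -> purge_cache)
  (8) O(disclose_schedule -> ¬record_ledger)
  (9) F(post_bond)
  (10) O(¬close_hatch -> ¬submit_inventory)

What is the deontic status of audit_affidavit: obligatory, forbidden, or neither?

Obligatory

By case analysis on disclose_schedule: premise 8 gives O(disclose_schedule -> ¬record_ledger) and premise 3 gives O(¬disclose_schedule -> ¬record_ledger), so O(¬record_ledger) either way.
Premise 4 is O(¬record_ledger -> ¬escalate_ledger); since O(¬record_ledger), deontic closure gives O(¬escalate_ledger).
Premise 1 is O(¬escalate_ledger -> forward_disclosure); since O(¬escalate_ledger), deontic closure gives O(forward_disclosure).
With premise 5, O(forward_disclosure -> submit_inventory), the K-axiom yields O(submit_inventory).
Premise 10, O(¬close_hatch -> ¬submit_inventory), contraposes to O(submit_inventory -> close_hatch); with O(submit_inventory) we get O(close_hatch).
Premise 6 is O(¬audit_affidavit -> ¬close_hatch); contrapositively O(close_hatch -> audit_affidavit). Since O(close_hatch) holds, K gives O(audit_affidavit).
Premises 2, 7, 9 do not contribute to this derivation.
Hence audit_affidavit is obligatory.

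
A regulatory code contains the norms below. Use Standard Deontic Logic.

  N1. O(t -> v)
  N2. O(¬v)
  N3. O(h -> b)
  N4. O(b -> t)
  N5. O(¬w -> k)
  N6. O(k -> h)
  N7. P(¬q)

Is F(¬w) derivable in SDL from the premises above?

Premise 2 gives O(¬v).
Premise 1, O(t -> v), contraposes to O(¬v -> ¬t); with O(¬v) we get O(¬t).
The contrapositive of premise 4 (O(b -> t)) is O(¬t -> ¬b), and O(¬t) is already established, so O(¬b).
The contrapositive of premise 3 (O(h -> b)) is O(¬b -> ¬h), and O(¬b) is already established, so O(¬h).
The contrapositive of premise 6 (O(k -> h)) is O(¬h -> ¬k), and O(¬h) is already established, so O(¬k).
Premise 5 is O(¬w -> k); contrapositively O(¬k -> w). Since O(¬k) holds, K gives O(w).
Premise 7 does not contribute to this derivation.
So O(w) holds, i.e. F(¬w). The claim follows.

Yes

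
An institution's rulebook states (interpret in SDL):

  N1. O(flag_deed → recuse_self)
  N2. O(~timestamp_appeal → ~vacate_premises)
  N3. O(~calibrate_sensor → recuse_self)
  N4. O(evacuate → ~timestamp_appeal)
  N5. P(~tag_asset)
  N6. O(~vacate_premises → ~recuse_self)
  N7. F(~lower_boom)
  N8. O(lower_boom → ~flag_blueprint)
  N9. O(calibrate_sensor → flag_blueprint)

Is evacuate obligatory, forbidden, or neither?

Forbidden

Premise 7, F(~lower_boom), is equivalent to O(lower_boom).
Applying K to premise 8 (O(lower_boom → ~flag_blueprint)) and O(lower_boom) yields O(~flag_blueprint).
Premise 9 is O(calibrate_sensor → flag_blueprint); contrapositively O(~flag_blueprint → ~calibrate_sensor). Since O(~flag_blueprint) holds, K gives O(~calibrate_sensor).
From O(~calibrate_sensor) and premise 3, O(~calibrate_sensor → recuse_self), we obtain O(recuse_self).
The contrapositive of premise 6 (O(~vacate_premises → ~recuse_self)) is O(recuse_self → vacate_premises), and O(recuse_self) is already established, so O(vacate_premises).
Premise 2, O(~timestamp_appeal → ~vacate_premises), contraposes to O(vacate_premises → timestamp_appeal); with O(vacate_premises) we get O(timestamp_appeal).
Premise 4 is O(evacuate → ~timestamp_appeal); contrapositively O(timestamp_appeal → ~evacuate). Since O(timestamp_appeal) holds, K gives O(~evacuate).
Premises 1, 5 do not contribute to this derivation.
Thus O(~evacuate), which is F(evacuate): evacuate is forbidden.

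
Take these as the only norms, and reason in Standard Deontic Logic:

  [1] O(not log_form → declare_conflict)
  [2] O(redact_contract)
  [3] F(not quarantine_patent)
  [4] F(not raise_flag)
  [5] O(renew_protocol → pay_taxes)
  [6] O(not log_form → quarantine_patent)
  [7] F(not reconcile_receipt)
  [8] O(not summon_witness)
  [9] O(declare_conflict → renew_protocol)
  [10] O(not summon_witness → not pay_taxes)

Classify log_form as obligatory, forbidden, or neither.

From premise 8 we have O(not summon_witness).
With premise 10, O(not summon_witness → not pay_taxes), the K-axiom yields O(not pay_taxes).
The contrapositive of premise 5 (O(renew_protocol → pay_taxes)) is O(not pay_taxes → not renew_protocol), and O(not pay_taxes) is already established, so O(not renew_protocol).
The contrapositive of premise 9 (O(declare_conflict → renew_protocol)) is O(not renew_protocol → not declare_conflict), and O(not renew_protocol) is already established, so O(not declare_conflict).
The contrapositive of premise 1 (O(not log_form → declare_conflict)) is O(not declare_conflict → log_form), and O(not declare_conflict) is already established, so O(log_form).
Premises 2, 3, 4, 6, 7 do not contribute to this derivation.
Hence log_form is obligatory.

Obligatory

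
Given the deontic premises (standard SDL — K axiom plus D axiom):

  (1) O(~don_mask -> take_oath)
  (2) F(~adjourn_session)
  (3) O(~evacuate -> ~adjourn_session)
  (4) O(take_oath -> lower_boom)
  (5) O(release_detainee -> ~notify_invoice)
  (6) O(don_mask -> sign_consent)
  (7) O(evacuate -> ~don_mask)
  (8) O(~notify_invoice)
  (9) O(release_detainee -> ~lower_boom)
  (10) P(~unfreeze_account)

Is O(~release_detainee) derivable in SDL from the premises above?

Yes

Premise 2, F(~adjourn_session), is equivalent to O(adjourn_session).
Premise 3 is O(~evacuate -> ~adjourn_session); contrapositively O(adjourn_session -> evacuate). Since O(adjourn_session) holds, K gives O(evacuate).
From O(evacuate) and premise 7, O(evacuate -> ~don_mask), we obtain O(~don_mask).
Premise 1 is O(~don_mask -> take_oath); since O(~don_mask), deontic closure gives O(take_oath).
With premise 4, O(take_oath -> lower_boom), the K-axiom yields O(lower_boom).
Premise 9 is O(release_detainee -> ~lower_boom); contrapositively O(lower_boom -> ~release_detainee). Since O(lower_boom) holds, K gives O(~release_detainee).
Premises 5, 6, 8, 10 do not contribute to this derivation.
So O(~release_detainee) follows.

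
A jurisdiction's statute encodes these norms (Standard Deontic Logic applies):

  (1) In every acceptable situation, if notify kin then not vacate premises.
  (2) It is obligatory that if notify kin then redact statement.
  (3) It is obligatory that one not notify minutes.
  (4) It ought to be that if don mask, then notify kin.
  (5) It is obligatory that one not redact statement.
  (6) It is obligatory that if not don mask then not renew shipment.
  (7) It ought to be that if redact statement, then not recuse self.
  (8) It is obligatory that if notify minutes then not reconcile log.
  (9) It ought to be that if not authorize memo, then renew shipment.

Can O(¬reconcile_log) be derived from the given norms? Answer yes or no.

Premise 8 is O(notify_minutes → ¬reconcile_log), but O(notify_minutes) is not derivable from the premises, so it does not yield O(¬reconcile_log).
No other premise forces O(¬reconcile_log). An ideal world satisfying every premise can still have ¬reconcile_log false, so O(¬reconcile_log) is not derivable.

No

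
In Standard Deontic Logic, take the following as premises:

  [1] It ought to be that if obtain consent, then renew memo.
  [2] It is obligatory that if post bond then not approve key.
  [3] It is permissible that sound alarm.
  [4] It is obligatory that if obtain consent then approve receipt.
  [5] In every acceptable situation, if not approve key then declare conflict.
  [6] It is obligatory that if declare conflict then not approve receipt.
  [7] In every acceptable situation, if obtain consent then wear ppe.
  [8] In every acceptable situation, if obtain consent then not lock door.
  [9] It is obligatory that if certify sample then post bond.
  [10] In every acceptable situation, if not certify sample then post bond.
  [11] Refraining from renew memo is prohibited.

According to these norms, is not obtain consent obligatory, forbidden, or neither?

Obligatory

By case analysis on certify_sample: premise 9 gives O(certify_sample → post_bond) and premise 10 gives O(¬certify_sample → post_bond), so O(post_bond) either way.
From O(post_bond) and premise 2, O(post_bond → ¬approve_key), we obtain O(¬approve_key).
From O(¬approve_key) and premise 5, O(¬approve_key → declare_conflict), we obtain O(declare_conflict).
From O(declare_conflict) and premise 6, O(declare_conflict → ¬approve_receipt), we obtain O(¬approve_receipt).
The contrapositive of premise 4 (O(obtain_consent → approve_receipt)) is O(¬approve_receipt → ¬obtain_consent), and O(¬approve_receipt) is already established, so O(¬obtain_consent).
Premises 1, 3, 7, 8, 11 do not contribute to this derivation.
Hence ¬obtain_consent is obligatory.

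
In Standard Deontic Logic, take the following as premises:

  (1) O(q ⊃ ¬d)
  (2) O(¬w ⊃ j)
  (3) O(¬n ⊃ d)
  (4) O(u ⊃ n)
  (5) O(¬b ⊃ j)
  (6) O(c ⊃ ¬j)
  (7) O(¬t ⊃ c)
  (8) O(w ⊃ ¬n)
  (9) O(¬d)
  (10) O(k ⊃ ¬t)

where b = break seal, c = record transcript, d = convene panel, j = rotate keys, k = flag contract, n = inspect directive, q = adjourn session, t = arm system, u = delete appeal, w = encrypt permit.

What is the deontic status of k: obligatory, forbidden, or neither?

Premise 9 gives O(¬d).
The contrapositive of premise 3 (O(¬n ⊃ d)) is O(¬d ⊃ n), and O(¬d) is already established, so O(n).
The contrapositive of premise 8 (O(w ⊃ ¬n)) is O(n ⊃ ¬w), and O(n) is already established, so O(¬w).
Premise 2 is O(¬w ⊃ j); since O(¬w), deontic closure gives O(j).
Premise 6 is O(c ⊃ ¬j); contrapositively O(j ⊃ ¬c). Since O(j) holds, K gives O(¬c).
Premise 7, O(¬t ⊃ c), contraposes to O(¬c ⊃ t); with O(¬c) we get O(t).
The contrapositive of premise 10 (O(k ⊃ ¬t)) is O(t ⊃ ¬k), and O(t) is already established, so O(¬k).
Premises 1, 4, 5 do not contribute to this derivation.
Thus O(¬k), which is F(k): k is forbidden.

Forbidden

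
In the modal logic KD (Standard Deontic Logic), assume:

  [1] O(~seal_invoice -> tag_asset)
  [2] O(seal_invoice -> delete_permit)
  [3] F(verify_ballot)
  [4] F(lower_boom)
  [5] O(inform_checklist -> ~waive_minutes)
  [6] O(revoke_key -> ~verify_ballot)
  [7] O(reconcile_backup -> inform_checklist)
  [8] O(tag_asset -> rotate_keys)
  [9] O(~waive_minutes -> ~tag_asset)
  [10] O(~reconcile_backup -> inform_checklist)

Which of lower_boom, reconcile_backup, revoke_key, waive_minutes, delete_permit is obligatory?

By case analysis on reconcile_backup: premise 7 gives O(reconcile_backup -> inform_checklist) and premise 10 gives O(~reconcile_backup -> inform_checklist), so O(inform_checklist) either way.
Premise 5 is O(inform_checklist -> ~waive_minutes); since O(inform_checklist), deontic closure gives O(~waive_minutes).
From O(~waive_minutes) and premise 9, O(~waive_minutes -> ~tag_asset), we obtain O(~tag_asset).
Premise 1 is O(~seal_invoice -> tag_asset); contrapositively O(~tag_asset -> seal_invoice). Since O(~tag_asset) holds, K gives O(seal_invoice).
With premise 2, O(seal_invoice -> delete_permit), the K-axiom yields O(delete_permit).
So O(delete_permit) holds — delete_permit is obligatory. None of the other listed options is made obligatory by any chain of premises.

delete_permit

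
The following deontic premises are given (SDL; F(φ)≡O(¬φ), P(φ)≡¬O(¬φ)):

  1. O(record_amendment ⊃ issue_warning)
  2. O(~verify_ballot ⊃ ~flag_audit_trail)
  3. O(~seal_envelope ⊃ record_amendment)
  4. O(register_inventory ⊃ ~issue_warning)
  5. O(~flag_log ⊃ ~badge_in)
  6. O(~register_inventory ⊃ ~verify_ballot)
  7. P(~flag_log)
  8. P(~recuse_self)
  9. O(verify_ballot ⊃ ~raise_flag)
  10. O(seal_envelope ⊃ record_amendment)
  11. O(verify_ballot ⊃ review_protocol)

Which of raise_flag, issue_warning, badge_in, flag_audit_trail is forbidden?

flag_audit_trail

Premises 10 and 3 are O(seal_envelope ⊃ record_amendment) and O(~seal_envelope ⊃ record_amendment); every ideal world satisfies seal_envelope or ~seal_envelope, so in either case record_amendment holds — hence O(record_amendment).
From O(record_amendment) and premise 1, O(record_amendment ⊃ issue_warning), we obtain O(issue_warning).
The contrapositive of premise 4 (O(register_inventory ⊃ ~issue_warning)) is O(issue_warning ⊃ ~register_inventory), and O(issue_warning) is already established, so O(~register_inventory).
Premise 6 is O(~register_inventory ⊃ ~verify_ballot); since O(~register_inventory), deontic closure gives O(~verify_ballot).
Applying K to premise 2 (O(~verify_ballot ⊃ ~flag_audit_trail)) and O(~verify_ballot) yields O(~flag_audit_trail).
So O(~flag_audit_trail) holds, i.e. flag_audit_trail is forbidden. None of the other listed options is forbidden under the premises.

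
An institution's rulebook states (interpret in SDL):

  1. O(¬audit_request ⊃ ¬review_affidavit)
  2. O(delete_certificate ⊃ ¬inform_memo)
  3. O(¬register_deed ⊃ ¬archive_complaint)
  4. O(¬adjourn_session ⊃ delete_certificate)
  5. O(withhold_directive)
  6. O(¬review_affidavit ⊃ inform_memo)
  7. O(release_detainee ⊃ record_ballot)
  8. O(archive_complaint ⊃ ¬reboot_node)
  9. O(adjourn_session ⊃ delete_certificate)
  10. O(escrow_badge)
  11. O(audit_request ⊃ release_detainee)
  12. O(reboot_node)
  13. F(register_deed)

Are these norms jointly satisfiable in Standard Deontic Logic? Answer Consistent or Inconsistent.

Premise 8 is O(archive_complaint ⊃ ¬reboot_node), but O(archive_complaint) is not derivable from the premises, so it does not yield O(¬reboot_node).
So O(¬reboot_node) is not derivable, and the apparent clash with O(reboot_node) does not arise.
A world satisfying every obligation exists (e.g. adjourn_session=false, archive_complaint=false, audit_request=true, delete_certificate=true, escrow_badge=true, inform_memo=false, reboot_node=true, record_ballot=true, register_deed=false, release_detainee=true, review_affidavit=true, withhold_directive=true); no atom is both obligatory and forbidden, so the set is consistent.

Consistent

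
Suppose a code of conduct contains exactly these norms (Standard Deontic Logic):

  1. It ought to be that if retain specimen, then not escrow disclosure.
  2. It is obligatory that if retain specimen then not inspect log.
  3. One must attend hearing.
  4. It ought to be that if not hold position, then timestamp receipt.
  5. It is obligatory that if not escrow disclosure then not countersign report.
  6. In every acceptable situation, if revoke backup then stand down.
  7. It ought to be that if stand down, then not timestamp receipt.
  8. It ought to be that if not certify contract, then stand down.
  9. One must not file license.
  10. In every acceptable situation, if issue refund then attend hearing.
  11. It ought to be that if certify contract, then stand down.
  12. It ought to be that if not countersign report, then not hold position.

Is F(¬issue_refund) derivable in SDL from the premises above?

No

Premise 10 is O(issue_refund → attend_hearing); even if O(attend_hearing) held, inferring O(issue_refund) would be affirming the consequent — invalid.
No other premise forces O(issue_refund). An ideal world satisfying every premise can still have ¬issue_refund true, so F(¬issue_refund) is not derivable.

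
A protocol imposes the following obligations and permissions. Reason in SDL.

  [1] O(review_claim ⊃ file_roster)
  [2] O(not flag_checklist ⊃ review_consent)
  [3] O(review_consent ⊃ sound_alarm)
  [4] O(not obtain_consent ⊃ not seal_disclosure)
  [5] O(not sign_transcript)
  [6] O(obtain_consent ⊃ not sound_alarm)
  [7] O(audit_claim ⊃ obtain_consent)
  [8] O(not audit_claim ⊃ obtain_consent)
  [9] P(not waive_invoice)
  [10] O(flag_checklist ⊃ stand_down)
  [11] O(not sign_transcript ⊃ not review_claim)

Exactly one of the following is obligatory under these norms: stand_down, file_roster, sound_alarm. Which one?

By case analysis on not audit_claim: premise 8 gives O(not audit_claim ⊃ obtain_consent) and premise 7 gives O(audit_claim ⊃ obtain_consent), so O(obtain_consent) either way.
With premise 6, O(obtain_consent ⊃ not sound_alarm), the K-axiom yields O(not sound_alarm).
Premise 3, O(review_consent ⊃ sound_alarm), contraposes to O(not sound_alarm ⊃ not review_consent); with O(not sound_alarm) we get O(not review_consent).
Premise 2, O(not flag_checklist ⊃ review_consent), contraposes to O(not review_consent ⊃ flag_checklist); with O(not review_consent) we get O(flag_checklist).
Applying K to premise 10 (O(flag_checklist ⊃ stand_down)) and O(flag_checklist) yields O(stand_down).
So O(stand_down) holds — stand_down is obligatory. None of the other listed options is made obligatory by any chain of premises.

stand_down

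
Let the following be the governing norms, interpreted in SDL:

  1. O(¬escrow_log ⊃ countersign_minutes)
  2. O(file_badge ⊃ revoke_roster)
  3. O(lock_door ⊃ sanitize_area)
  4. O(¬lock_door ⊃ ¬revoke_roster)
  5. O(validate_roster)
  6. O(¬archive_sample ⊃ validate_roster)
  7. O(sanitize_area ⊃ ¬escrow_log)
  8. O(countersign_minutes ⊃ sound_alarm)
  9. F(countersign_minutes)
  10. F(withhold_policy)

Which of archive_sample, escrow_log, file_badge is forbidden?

file_badge

Premise 9 is F(countersign_minutes), i.e. O(¬countersign_minutes).
Premise 1, O(¬escrow_log ⊃ countersign_minutes), contraposes to O(¬countersign_minutes ⊃ escrow_log); with O(¬countersign_minutes) we get O(escrow_log).
Premise 7, O(sanitize_area ⊃ ¬escrow_log), contraposes to O(escrow_log ⊃ ¬sanitize_area); with O(escrow_log) we get O(¬sanitize_area).
Premise 3, O(lock_door ⊃ sanitize_area), contraposes to O(¬sanitize_area ⊃ ¬lock_door); with O(¬sanitize_area) we get O(¬lock_door).
From O(¬lock_door) and premise 4, O(¬lock_door ⊃ ¬revoke_roster), we obtain O(¬revoke_roster).
Premise 2 is O(file_badge ⊃ revoke_roster); contrapositively O(¬revoke_roster ⊃ ¬file_badge). Since O(¬revoke_roster) holds, K gives O(¬file_badge).
So O(¬file_badge) holds, i.e. file_badge is forbidden. None of the other listed options is forbidden under the premises.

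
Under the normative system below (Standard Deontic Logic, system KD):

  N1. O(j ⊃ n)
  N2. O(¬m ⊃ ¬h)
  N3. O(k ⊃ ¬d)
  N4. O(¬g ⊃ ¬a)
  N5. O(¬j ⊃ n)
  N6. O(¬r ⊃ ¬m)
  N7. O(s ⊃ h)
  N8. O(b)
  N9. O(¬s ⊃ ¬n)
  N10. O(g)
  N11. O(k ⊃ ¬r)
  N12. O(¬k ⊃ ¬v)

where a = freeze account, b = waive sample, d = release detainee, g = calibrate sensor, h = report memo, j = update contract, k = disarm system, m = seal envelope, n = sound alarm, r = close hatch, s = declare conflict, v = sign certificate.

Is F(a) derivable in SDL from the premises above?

No

Premise 4 is O(¬g ⊃ ¬a), but O(¬g) is not derivable from the premises, so it does not yield O(¬a).
No other premise forces O(¬a). An ideal world satisfying every premise can still have a true, so F(a) is not derivable.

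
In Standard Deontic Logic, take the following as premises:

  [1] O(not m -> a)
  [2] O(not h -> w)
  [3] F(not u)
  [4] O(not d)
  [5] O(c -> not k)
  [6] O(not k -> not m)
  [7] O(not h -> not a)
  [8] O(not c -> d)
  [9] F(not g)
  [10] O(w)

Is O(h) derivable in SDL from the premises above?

Yes

From premise 4 we have O(not d).
The contrapositive of premise 8 (O(not c -> d)) is O(not d -> c), and O(not d) is already established, so O(c).
With premise 5, O(c -> not k), the K-axiom yields O(not k).
Applying K to premise 6 (O(not k -> not m)) and O(not k) yields O(not m).
Applying K to premise 1 (O(not m -> a)) and O(not m) yields O(a).
Premise 7, O(not h -> not a), contraposes to O(a -> h); with O(a) we get O(h).
Premises 2, 3, 9, 10 do not contribute to this derivation.
So O(h) follows.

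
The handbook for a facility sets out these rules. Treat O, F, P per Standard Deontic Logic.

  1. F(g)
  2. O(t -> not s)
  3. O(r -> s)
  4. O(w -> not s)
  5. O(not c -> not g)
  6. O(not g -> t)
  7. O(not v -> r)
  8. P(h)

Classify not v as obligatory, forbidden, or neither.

Forbidden

Premise 1 is F(g), i.e. O(not g).
Applying K to premise 6 (O(not g -> t)) and O(not g) yields O(t).
From O(t) and premise 2, O(t -> not s), we obtain O(not s).
Premise 3, O(r -> s), contraposes to O(not s -> not r); with O(not s) we get O(not r).
Premise 7 is O(not v -> r); contrapositively O(not r -> v). Since O(not r) holds, K gives O(v).
Premises 4, 5, 8 do not contribute to this derivation.
Thus O(v), which is F(not v): not v is forbidden.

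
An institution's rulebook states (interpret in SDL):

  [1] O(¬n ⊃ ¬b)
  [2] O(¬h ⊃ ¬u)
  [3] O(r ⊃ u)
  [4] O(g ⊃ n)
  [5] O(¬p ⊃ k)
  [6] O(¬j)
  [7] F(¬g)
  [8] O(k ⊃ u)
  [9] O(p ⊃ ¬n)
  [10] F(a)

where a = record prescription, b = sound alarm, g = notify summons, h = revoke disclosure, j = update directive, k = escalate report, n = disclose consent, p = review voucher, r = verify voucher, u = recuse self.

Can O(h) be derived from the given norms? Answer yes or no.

Yes

F(¬g) at premise 7 means O(g).
Applying K to premise 4 (O(g ⊃ n)) and O(g) yields O(n).
Premise 9 is O(p ⊃ ¬n); contrapositively O(n ⊃ ¬p). Since O(n) holds, K gives O(¬p).
Premise 5 is O(¬p ⊃ k); since O(¬p), deontic closure gives O(k).
Premise 8 is O(k ⊃ u); since O(k), deontic closure gives O(u).
Premise 2, O(¬h ⊃ ¬u), contraposes to O(u ⊃ h); with O(u) we get O(h).
Premises 1, 3, 6, 10 do not contribute to this derivation.
So O(h) follows.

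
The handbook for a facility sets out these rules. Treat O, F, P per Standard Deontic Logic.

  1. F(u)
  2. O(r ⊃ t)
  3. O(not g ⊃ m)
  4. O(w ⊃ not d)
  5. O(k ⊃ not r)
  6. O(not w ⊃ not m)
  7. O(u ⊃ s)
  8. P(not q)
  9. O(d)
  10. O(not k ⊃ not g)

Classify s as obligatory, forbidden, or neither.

Premise 7 is O(u ⊃ s), but O(u) is not derivable from the premises, so it does not yield O(s).
No premise or chain of K-axiom applications forces O(s), and none forces O(not s). So s is neither obligatory nor forbidden under these norms.

Neither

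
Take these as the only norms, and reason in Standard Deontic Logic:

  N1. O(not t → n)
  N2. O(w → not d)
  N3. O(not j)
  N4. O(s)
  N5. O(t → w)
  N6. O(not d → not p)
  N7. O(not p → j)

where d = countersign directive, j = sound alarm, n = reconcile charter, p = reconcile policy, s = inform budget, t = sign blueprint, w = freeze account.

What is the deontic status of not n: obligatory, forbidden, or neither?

Forbidden

Premise 3 gives O(not j).
The contrapositive of premise 7 (O(not p → j)) is O(not j → p), and O(not j) is already established, so O(p).
Premise 6, O(not d → not p), contraposes to O(p → d); with O(p) we get O(d).
Premise 2 is O(w → not d); contrapositively O(d → not w). Since O(d) holds, K gives O(not w).
The contrapositive of premise 5 (O(t → w)) is O(not w → not t), and O(not w) is already established, so O(not t).
Applying K to premise 1 (O(not t → n)) and O(not t) yields O(n).
Premise 4 does not contribute to this derivation.
Thus O(n), which is F(not n): not n is forbidden.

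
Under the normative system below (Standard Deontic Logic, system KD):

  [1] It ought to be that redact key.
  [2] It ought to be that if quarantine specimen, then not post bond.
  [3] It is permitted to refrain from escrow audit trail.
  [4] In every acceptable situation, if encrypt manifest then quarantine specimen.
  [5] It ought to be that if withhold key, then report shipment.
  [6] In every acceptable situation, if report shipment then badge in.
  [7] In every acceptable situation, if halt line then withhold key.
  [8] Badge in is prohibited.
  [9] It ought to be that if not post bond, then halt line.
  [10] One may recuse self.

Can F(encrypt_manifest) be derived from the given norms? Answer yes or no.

Yes

Premise 8 is F(badge_in), i.e. O(¬badge_in).
Premise 6, O(report_shipment → badge_in), contraposes to O(¬badge_in → ¬report_shipment); with O(¬badge_in) we get O(¬report_shipment).
The contrapositive of premise 5 (O(withhold_key → report_shipment)) is O(¬report_shipment → ¬withhold_key), and O(¬report_shipment) is already established, so O(¬withhold_key).
The contrapositive of premise 7 (O(halt_line → withhold_key)) is O(¬withhold_key → ¬halt_line), and O(¬withhold_key) is already established, so O(¬halt_line).
Premise 9, O(¬post_bond → halt_line), contraposes to O(¬halt_line → post_bond); with O(¬halt_line) we get O(post_bond).
The contrapositive of premise 2 (O(quarantine_specimen → ¬post_bond)) is O(post_bond → ¬quarantine_specimen), and O(post_bond) is already established, so O(¬quarantine_specimen).
Premise 4, O(encrypt_manifest → quarantine_specimen), contraposes to O(¬quarantine_specimen → ¬encrypt_manifest); with O(¬quarantine_specimen) we get O(¬encrypt_manifest).
Premises 1, 3, 10 do not contribute to this derivation.
So O(¬encrypt_manifest) holds, i.e. F(encrypt_manifest). The claim follows.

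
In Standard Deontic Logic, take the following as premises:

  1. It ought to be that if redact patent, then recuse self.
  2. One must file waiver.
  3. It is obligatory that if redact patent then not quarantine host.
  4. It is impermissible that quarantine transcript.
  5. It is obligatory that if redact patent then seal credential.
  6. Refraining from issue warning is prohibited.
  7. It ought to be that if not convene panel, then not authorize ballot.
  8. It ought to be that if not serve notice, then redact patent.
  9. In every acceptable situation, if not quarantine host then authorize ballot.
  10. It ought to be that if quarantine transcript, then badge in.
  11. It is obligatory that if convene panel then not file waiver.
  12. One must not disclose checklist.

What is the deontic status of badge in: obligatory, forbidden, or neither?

Neither

Premise 10 is O(quarantine_transcript → badge_in), but O(quarantine_transcript) is not derivable from the premises, so it does not yield O(badge_in).
No premise or chain of K-axiom applications forces O(badge_in), and none forces O(¬badge_in). So badge_in is neither obligatory nor forbidden under these norms.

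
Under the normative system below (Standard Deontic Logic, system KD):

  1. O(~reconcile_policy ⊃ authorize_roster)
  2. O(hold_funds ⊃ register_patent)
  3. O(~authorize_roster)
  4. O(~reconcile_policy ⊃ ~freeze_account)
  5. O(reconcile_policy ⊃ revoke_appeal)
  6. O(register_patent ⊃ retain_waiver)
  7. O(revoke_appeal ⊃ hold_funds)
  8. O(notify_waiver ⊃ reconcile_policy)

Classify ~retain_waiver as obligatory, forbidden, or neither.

From premise 3 we have O(~authorize_roster).
The contrapositive of premise 1 (O(~reconcile_policy ⊃ authorize_roster)) is O(~authorize_roster ⊃ reconcile_policy), and O(~authorize_roster) is already established, so O(reconcile_policy).
Applying K to premise 5 (O(reconcile_policy ⊃ revoke_appeal)) and O(reconcile_policy) yields O(revoke_appeal).
Applying K to premise 7 (O(revoke_appeal ⊃ hold_funds)) and O(revoke_appeal) yields O(hold_funds).
With premise 2, O(hold_funds ⊃ register_patent), the K-axiom yields O(register_patent).
From O(register_patent) and premise 6, O(register_patent ⊃ retain_waiver), we obtain O(retain_waiver).
Premises 4, 8 do not contribute to this derivation.
Thus O(retain_waiver), which is F(~retain_waiver): ~retain_waiver is forbidden.

Forbidden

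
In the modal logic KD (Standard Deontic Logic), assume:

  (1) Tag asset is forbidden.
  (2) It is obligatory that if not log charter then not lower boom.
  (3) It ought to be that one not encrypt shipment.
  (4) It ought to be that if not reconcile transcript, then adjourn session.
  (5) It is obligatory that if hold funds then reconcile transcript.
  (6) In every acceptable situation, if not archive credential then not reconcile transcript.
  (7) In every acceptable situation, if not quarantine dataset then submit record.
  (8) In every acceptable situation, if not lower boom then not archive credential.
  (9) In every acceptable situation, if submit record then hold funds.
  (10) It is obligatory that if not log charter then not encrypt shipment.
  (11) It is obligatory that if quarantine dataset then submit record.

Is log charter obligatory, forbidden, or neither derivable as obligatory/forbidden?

Obligatory

Premises 7 and 11 cover both cases: O(¬quarantine_dataset → submit_record) and O(quarantine_dataset → submit_record). Since ¬quarantine_dataset ∨ quarantine_dataset is a tautology, O(submit_record) follows.
Applying K to premise 9 (O(submit_record → hold_funds)) and O(submit_record) yields O(hold_funds).
Applying K to premise 5 (O(hold_funds → reconcile_transcript)) and O(hold_funds) yields O(reconcile_transcript).
Premise 6 is O(¬archive_credential → ¬reconcile_transcript); contrapositively O(reconcile_transcript → archive_credential). Since O(reconcile_transcript) holds, K gives O(archive_credential).
Premise 8, O(¬lower_boom → ¬archive_credential), contraposes to O(archive_credential → lower_boom); with O(archive_credential) we get O(lower_boom).
Premise 2, O(¬log_charter → ¬lower_boom), contraposes to O(lower_boom → log_charter); with O(lower_boom) we get O(log_charter).
Premises 1, 3, 4, 10 do not contribute to this derivation.
Hence log_charter is obligatory.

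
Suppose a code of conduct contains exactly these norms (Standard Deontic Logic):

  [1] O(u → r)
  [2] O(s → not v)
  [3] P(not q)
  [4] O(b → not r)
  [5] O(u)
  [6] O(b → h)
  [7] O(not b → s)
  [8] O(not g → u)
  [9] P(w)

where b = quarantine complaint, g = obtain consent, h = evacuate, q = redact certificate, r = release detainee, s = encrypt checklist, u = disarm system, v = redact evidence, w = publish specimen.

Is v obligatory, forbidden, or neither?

Forbidden

Premise 5 gives O(u).
With premise 1, O(u → r), the K-axiom yields O(r).
Premise 4 is O(b → not r); contrapositively O(r → not b). Since O(r) holds, K gives O(not b).
From O(not b) and premise 7, O(not b → s), we obtain O(s).
With premise 2, O(s → not v), the K-axiom yields O(not v).
Premises 3, 6, 8, 9 do not contribute to this derivation.
Thus O(not v), which is F(v): v is forbidden.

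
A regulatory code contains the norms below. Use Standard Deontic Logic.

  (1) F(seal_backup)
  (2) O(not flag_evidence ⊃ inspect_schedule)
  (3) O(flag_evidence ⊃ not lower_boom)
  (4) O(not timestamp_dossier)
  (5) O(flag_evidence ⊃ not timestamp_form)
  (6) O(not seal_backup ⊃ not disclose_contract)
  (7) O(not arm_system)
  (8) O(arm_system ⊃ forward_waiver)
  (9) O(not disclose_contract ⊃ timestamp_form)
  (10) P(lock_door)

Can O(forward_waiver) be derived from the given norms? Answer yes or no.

Premise 8 is O(arm_system ⊃ forward_waiver), but O(arm_system) is not derivable from the premises, so it does not yield O(forward_waiver).
No other premise forces O(forward_waiver). An ideal world satisfying every premise can still have forward_waiver false, so O(forward_waiver) is not derivable.

No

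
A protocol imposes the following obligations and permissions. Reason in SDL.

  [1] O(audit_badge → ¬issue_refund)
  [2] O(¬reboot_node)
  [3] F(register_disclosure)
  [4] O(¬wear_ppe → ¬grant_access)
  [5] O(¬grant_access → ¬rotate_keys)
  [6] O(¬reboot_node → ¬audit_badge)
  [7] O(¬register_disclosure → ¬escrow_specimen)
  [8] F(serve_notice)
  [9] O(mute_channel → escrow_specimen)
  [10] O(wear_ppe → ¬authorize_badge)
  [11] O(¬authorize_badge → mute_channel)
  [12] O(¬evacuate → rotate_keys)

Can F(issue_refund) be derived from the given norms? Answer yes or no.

No

Premise 1 is O(audit_badge → ¬issue_refund), but O(audit_badge) is not derivable from the premises, so it does not yield O(¬issue_refund).
No other premise forces O(¬issue_refund). An ideal world satisfying every premise can still have issue_refund true, so F(issue_refund) is not derivable.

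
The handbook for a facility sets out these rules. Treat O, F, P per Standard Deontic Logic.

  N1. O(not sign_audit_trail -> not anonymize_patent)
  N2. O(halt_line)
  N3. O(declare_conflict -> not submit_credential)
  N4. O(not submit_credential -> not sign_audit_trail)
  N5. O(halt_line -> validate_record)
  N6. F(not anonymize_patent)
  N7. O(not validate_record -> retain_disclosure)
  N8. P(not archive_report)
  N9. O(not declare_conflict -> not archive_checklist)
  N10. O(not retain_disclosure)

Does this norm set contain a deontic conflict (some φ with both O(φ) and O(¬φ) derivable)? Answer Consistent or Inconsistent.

Consistent

Premise 7 is O(not validate_record -> retain_disclosure), but O(not validate_record) is not derivable from the premises, so it does not yield O(retain_disclosure).
So O(retain_disclosure) is not derivable, and the apparent clash with O(not retain_disclosure) does not arise.
A world satisfying every obligation exists (e.g. anonymize_patent=true, archive_checklist=false, archive_report=false, declare_conflict=false, halt_line=true, retain_disclosure=false, sign_audit_trail=true, submit_credential=true, validate_record=true); no atom is both obligatory and forbidden, so the set is consistent.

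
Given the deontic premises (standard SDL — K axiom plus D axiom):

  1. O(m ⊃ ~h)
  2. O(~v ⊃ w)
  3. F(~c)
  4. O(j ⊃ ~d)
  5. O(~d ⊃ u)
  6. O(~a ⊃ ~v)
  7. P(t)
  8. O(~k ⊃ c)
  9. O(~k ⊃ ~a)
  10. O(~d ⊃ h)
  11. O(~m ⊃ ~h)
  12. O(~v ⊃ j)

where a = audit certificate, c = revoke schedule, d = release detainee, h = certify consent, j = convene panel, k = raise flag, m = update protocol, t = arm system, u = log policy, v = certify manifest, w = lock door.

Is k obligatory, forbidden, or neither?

Obligatory

By case analysis on ~m: premise 11 gives O(~m ⊃ ~h) and premise 1 gives O(m ⊃ ~h), so O(~h) either way.
Premise 10, O(~d ⊃ h), contraposes to O(~h ⊃ d); with O(~h) we get O(d).
Premise 4 is O(j ⊃ ~d); contrapositively O(d ⊃ ~j). Since O(d) holds, K gives O(~j).
The contrapositive of premise 12 (O(~v ⊃ j)) is O(~j ⊃ v), and O(~j) is already established, so O(v).
Premise 6, O(~a ⊃ ~v), contraposes to O(v ⊃ a); with O(v) we get O(a).
The contrapositive of premise 9 (O(~k ⊃ ~a)) is O(a ⊃ k), and O(a) is already established, so O(k).
Premises 2, 3, 5, 7, 8 do not contribute to this derivation.
Hence k is obligatory.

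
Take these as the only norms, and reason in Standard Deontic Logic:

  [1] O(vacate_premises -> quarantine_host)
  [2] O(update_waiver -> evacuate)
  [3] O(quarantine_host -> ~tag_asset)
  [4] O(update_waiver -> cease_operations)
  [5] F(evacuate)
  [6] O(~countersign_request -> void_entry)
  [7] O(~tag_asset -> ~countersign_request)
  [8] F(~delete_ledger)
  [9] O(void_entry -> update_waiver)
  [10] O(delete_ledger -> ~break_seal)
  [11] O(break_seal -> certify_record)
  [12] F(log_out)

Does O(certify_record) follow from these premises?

Premise 11 is O(break_seal -> certify_record), but O(break_seal) is not derivable from the premises, so it does not yield O(certify_record).
No other premise forces O(certify_record). An ideal world satisfying every premise can still have certify_record false, so O(certify_record) is not derivable.

No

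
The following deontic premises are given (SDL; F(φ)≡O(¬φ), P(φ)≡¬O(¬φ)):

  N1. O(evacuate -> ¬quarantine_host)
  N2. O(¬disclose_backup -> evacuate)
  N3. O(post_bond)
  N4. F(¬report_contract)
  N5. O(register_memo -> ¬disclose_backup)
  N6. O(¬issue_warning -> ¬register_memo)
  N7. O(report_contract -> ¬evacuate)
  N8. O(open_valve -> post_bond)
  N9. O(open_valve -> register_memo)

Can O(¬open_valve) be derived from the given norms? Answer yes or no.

Premise 4, F(¬report_contract), is equivalent to O(report_contract).
With premise 7, O(report_contract -> ¬evacuate), the K-axiom yields O(¬evacuate).
The contrapositive of premise 2 (O(¬disclose_backup -> evacuate)) is O(¬evacuate -> disclose_backup), and O(¬evacuate) is already established, so O(disclose_backup).
The contrapositive of premise 5 (O(register_memo -> ¬disclose_backup)) is O(disclose_backup -> ¬register_memo), and O(disclose_backup) is already established, so O(¬register_memo).
Premise 9, O(open_valve -> register_memo), contraposes to O(¬register_memo -> ¬open_valve); with O(¬register_memo) we get O(¬open_valve).
Premises 1, 3, 6, 8 do not contribute to this derivation.
So O(¬open_valve) follows.

Yes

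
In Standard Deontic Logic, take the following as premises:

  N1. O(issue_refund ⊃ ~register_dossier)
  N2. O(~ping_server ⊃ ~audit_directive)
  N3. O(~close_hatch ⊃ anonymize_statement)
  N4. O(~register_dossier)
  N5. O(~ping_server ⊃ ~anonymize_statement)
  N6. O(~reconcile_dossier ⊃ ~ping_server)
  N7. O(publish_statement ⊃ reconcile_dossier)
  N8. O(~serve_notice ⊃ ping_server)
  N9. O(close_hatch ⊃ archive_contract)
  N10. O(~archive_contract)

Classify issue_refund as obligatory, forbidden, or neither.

Neither

Premise 1 is O(issue_refund ⊃ ~register_dossier); even if O(~register_dossier) held, inferring O(issue_refund) would be affirming the consequent — invalid.
No premise or chain of K-axiom applications forces O(issue_refund), and none forces O(~issue_refund). So issue_refund is neither obligatory nor forbidden under these norms.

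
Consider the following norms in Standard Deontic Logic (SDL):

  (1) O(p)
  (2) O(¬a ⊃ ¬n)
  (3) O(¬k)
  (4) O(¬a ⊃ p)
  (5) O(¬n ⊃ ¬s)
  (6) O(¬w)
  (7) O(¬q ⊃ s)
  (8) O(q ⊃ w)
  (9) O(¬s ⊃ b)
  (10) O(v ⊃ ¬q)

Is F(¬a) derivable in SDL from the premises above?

Yes

Premise 6 states O(¬w) outright.
Premise 8 is O(q ⊃ w); contrapositively O(¬w ⊃ ¬q). Since O(¬w) holds, K gives O(¬q).
Applying K to premise 7 (O(¬q ⊃ s)) and O(¬q) yields O(s).
The contrapositive of premise 5 (O(¬n ⊃ ¬s)) is O(s ⊃ n), and O(s) is already established, so O(n).
Premise 2 is O(¬a ⊃ ¬n); contrapositively O(n ⊃ a). Since O(n) holds, K gives O(a).
Premises 1, 3, 4, 9, 10 do not contribute to this derivation.
So O(a) holds, i.e. F(¬a). The claim follows.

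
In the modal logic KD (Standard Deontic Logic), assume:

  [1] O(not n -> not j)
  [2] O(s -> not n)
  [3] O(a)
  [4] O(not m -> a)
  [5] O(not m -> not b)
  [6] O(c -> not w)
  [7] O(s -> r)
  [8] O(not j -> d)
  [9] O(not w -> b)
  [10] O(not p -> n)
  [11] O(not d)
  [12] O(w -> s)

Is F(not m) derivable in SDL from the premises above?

Yes

From premise 11 we have O(not d).
The contrapositive of premise 8 (O(not j -> d)) is O(not d -> j), and O(not d) is already established, so O(j).
Premise 1 is O(not n -> not j); contrapositively O(j -> n). Since O(j) holds, K gives O(n).
Premise 2 is O(s -> not n); contrapositively O(n -> not s). Since O(n) holds, K gives O(not s).
Premise 12 is O(w -> s); contrapositively O(not s -> not w). Since O(not s) holds, K gives O(not w).
From O(not w) and premise 9, O(not w -> b), we obtain O(b).
Premise 5 is O(not m -> not b); contrapositively O(b -> m). Since O(b) holds, K gives O(m).
Premises 3, 4, 6, 7, 10 do not contribute to this derivation.
So O(m) holds, i.e. F(not m). The claim follows.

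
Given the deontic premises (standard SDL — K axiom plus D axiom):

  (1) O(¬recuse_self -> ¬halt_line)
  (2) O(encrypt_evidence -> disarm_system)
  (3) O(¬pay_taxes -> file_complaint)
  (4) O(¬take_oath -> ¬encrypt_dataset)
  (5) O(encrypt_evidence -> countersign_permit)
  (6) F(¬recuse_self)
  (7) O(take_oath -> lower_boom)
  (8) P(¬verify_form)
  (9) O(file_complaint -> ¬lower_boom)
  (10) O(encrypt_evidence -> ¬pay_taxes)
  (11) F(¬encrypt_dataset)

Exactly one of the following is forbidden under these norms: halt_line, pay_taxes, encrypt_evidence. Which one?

Premise 11 is F(¬encrypt_dataset), i.e. O(encrypt_dataset).
The contrapositive of premise 4 (O(¬take_oath -> ¬encrypt_dataset)) is O(encrypt_dataset -> take_oath), and O(encrypt_dataset) is already established, so O(take_oath).
Premise 7 is O(take_oath -> lower_boom); since O(take_oath), deontic closure gives O(lower_boom).
The contrapositive of premise 9 (O(file_complaint -> ¬lower_boom)) is O(lower_boom -> ¬file_complaint), and O(lower_boom) is already established, so O(¬file_complaint).
Premise 3, O(¬pay_taxes -> file_complaint), contraposes to O(¬file_complaint -> pay_taxes); with O(¬file_complaint) we get O(pay_taxes).
The contrapositive of premise 10 (O(encrypt_evidence -> ¬pay_taxes)) is O(pay_taxes -> ¬encrypt_evidence), and O(pay_taxes) is already established, so O(¬encrypt_evidence).
So O(¬encrypt_evidence) holds, i.e. encrypt_evidence is forbidden. None of the other listed options is forbidden under the premises.

encrypt_evidence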